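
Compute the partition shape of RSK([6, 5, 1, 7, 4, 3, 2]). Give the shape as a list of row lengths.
[2, 2, 1, 1, 1]

Row-insert each entry into an empty tableau.

After inserting 6: P = [[6]].
After inserting 5: P = [[5], [6]].
After inserting 1: P = [[1], [5], [6]].
After inserting 7: P = [[1, 7], [5], [6]].
After inserting 4: P = [[1, 4], [5, 7], [6]].
After inserting 3: P = [[1, 3], [4, 7], [5], [6]].
After inserting 2: P = [[1, 2], [3, 7], [4], [5], [6]].

The final insertion tableau P = [[1, 2], [3, 7], [4], [5], [6]] has shape [2, 2, 1, 1, 1].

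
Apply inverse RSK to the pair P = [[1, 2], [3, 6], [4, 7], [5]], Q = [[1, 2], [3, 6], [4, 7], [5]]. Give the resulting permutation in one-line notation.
5 7 4 3 1 6 2

Reverse RSK: for i = n, n-1, ..., 1, locate i in Q, remove the corresponding corner cell from P, and reverse-bump its entry up through P; the value ejected from row 1 is w(i).

So w = 5 7 4 3 1 6 2.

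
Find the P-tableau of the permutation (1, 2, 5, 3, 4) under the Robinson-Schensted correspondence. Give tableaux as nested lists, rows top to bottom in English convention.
P = [[1, 2, 3, 4], [5]]

After inserting 1: P = [[1]].
After inserting 2: P = [[1, 2]].
After inserting 5: P = [[1, 2, 5]].
After inserting 3: P = [[1, 2, 3], [5]].
After inserting 4: P = [[1, 2, 3, 4], [5]].

So P = [[1, 2, 3, 4], [5]].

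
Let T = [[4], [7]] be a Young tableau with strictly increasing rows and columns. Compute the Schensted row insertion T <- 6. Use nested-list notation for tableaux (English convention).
[[4, 6], [7]]

6 is larger than every entry of row 1, so it is appended to row 1. The new tableau is [[4, 6], [7]].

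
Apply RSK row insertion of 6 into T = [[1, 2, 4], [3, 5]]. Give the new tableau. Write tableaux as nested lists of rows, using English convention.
[[1, 2, 4, 6], [3, 5]]

6 is larger than every entry of row 1, so it is appended to row 1. The new tableau is [[1, 2, 4, 6], [3, 5]].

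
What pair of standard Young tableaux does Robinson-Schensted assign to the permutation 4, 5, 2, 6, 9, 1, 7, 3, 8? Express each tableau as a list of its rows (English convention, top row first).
Insert each entry of the permutation into P by Schensted row insertion, recording in Q the position of each new cell.

After inserting 4: P = [[4]].
After inserting 5: P = [[4, 5]].
After inserting 2: P = [[2, 5], [4]].
After inserting 6: P = [[2, 5, 6], [4]].
After inserting 9: P = [[2, 5, 6, 9], [4]].
After inserting 1: P = [[1, 5, 6, 9], [2], [4]].
After inserting 7: P = [[1, 5, 6, 7], [2, 9], [4]].
After inserting 3: P = [[1, 3, 6, 7], [2, 5], [4, 9]].
After inserting 8: P = [[1, 3, 6, 7, 8], [2, 5], [4, 9]].

So P = [[1, 3, 6, 7, 8], [2, 5], [4, 9]], Q = [[1, 2, 4, 5, 9], [3, 7], [6, 8]].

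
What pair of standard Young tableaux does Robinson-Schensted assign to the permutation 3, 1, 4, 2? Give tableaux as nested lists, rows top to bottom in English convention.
Insert each entry of the permutation into P by Schensted row insertion, recording in Q the position of each new cell.

Insert 3: appended to row 1. P = [[3]], Q = [[1]].
Insert 1: 1 bumps 3 from row 1; 3 starts row 2. P = [[1], [3]], Q = [[1], [2]].
Insert 4: appended to row 1. P = [[1, 4], [3]], Q = [[1, 3], [2]].
Insert 2: 2 bumps 4 from row 1; 4 appends to row 2. P = [[1, 2], [3, 4]], Q = [[1, 3], [2, 4]].

So P = [[1, 2], [3, 4]], Q = [[1, 3], [2, 4]].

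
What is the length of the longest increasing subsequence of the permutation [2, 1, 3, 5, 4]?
3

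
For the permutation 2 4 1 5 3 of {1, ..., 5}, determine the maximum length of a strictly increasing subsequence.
3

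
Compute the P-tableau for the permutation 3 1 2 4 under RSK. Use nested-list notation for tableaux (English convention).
P = [[1, 2, 4], [3]]

After inserting 3: P = [[3]].
After inserting 1: P = [[1], [3]].
After inserting 2: P = [[1, 2], [3]].
After inserting 4: P = [[1, 2, 4], [3]].

So P = [[1, 2, 4], [3]].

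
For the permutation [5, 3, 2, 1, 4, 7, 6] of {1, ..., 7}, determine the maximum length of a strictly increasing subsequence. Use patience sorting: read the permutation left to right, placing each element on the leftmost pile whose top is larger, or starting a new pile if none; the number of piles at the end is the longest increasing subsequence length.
3

5: new pile. tops = [5]
3: onto pile 1 (replacing 5). tops = [3]
2: onto pile 1 (replacing 3). tops = [2]
1: onto pile 1 (replacing 2). tops = [1]
4: new pile. tops = [1, 4]
7: new pile. tops = [1, 4, 7]
6: onto pile 3 (replacing 7). tops = [1, 4, 6]

3 piles, so the longest increasing subsequence has length 3.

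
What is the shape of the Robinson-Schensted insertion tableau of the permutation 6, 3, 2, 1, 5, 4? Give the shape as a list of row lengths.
Row-insert each entry into an empty tableau.

After inserting 6: P = [[6]].
After inserting 3: P = [[3], [6]].
After inserting 2: P = [[2], [3], [6]].
After inserting 1: P = [[1], [2], [3], [6]].
After inserting 5: P = [[1, 5], [2], [3], [6]].
After inserting 4: P = [[1, 4], [2, 5], [3], [6]].

The final insertion tableau P = [[1, 4], [2, 5], [3], [6]] has shape [2, 2, 1, 1].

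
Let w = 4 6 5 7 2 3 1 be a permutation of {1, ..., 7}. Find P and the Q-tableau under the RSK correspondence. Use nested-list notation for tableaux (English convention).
P = [[1, 3, 7], [2, 5], [4], [6]], Q = [[1, 2, 4], [3, 6], [5], [7]]

Insert each entry of the permutation into P by Schensted row insertion, recording in Q the position of each new cell.

After inserting 4: P = [[4]].
After inserting 6: P = [[4, 6]].
After inserting 5: P = [[4, 5], [6]].
After inserting 7: P = [[4, 5, 7], [6]].
After inserting 2: P = [[2, 5, 7], [4], [6]].
After inserting 3: P = [[2, 3, 7], [4, 5], [6]].
After inserting 1: P = [[1, 3, 7], [2, 5], [4], [6]].

So P = [[1, 3, 7], [2, 5], [4], [6]], Q = [[1, 2, 4], [3, 6], [5], [7]].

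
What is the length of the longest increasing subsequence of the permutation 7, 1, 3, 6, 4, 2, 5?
4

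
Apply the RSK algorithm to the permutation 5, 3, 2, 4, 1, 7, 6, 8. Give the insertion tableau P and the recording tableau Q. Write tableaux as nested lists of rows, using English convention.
P = [[1, 4, 6, 8], [2, 7], [3], [5]], Q = [[1, 4, 6, 8], [2, 7], [3], [5]]

Insert each entry of the permutation into P by Schensted row insertion, recording in Q the position of each new cell.

Insert 5: appended to row 1. P = [[5]].
Insert 3: 3 bumps 5 from row 1; 5 starts row 2. P = [[3], [5]].
Insert 2: 2 bumps 3 from row 1; 3 bumps 5 from row 2; 5 starts row 3. P = [[2], [3], [5]].
Insert 4: appended to row 1. P = [[2, 4], [3], [5]].
Insert 1: 1 bumps 2 from row 1; 2 bumps 3 from row 2; 3 bumps 5 from row 3; 5 starts row 4. P = [[1, 4], [2], [3], [5]].
Insert 7: appended to row 1. P = [[1, 4, 7], [2], [3], [5]].
Insert 6: 6 bumps 7 from row 1; 7 appends to row 2. P = [[1, 4, 6], [2, 7], [3], [5]].
Insert 8: appended to row 1. P = [[1, 4, 6, 8], [2, 7], [3], [5]].

So P = [[1, 4, 6, 8], [2, 7], [3], [5]], Q = [[1, 4, 6, 8], [2, 7], [3], [5]].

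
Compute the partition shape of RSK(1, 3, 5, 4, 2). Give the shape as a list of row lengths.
RSK row insertion gives P = [[1, 2, 4], [3], [5]], which has shape [3, 1, 1].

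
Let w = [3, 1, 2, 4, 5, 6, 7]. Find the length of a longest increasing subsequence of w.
6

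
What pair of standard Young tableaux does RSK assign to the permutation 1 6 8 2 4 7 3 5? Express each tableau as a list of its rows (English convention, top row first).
Insert each entry of the permutation into P by Schensted row insertion, recording in Q the position of each new cell.

Insert 1: appended to row 1. P = [[1]], Q = [[1]].
Insert 6: appended to row 1. P = [[1, 6]], Q = [[1, 2]].
Insert 8: appended to row 1. P = [[1, 6, 8]], Q = [[1, 2, 3]].
Insert 2: 2 bumps 6 from row 1; 6 starts row 2. P = [[1, 2, 8], [6]], Q = [[1, 2, 3], [4]].
Insert 4: 4 bumps 8 from row 1; 8 appends to row 2. P = [[1, 2, 4], [6, 8]], Q = [[1, 2, 3], [4, 5]].
Insert 7: appended to row 1. P = [[1, 2, 4, 7], [6, 8]], Q = [[1, 2, 3, 6], [4, 5]].
Insert 3: 3 bumps 4 from row 1; 4 bumps 6 from row 2; 6 starts row 3. P = [[1, 2, 3, 7], [4, 8], [6]], Q = [[1, 2, 3, 6], [4, 5], [7]].
Insert 5: 5 bumps 7 from row 1; 7 bumps 8 from row 2; 8 appends to row 3. P = [[1, 2, 3, 5], [4, 7], [6, 8]], Q = [[1, 2, 3, 6], [4, 5], [7, 8]].

So P = [[1, 2, 3, 5], [4, 7], [6, 8]], Q = [[1, 2, 3, 6], [4, 5], [7, 8]].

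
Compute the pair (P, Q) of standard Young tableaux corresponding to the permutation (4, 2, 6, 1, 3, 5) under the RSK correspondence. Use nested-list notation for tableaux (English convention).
P = [[1, 3, 5], [2, 6], [4]], Q = [[1, 3, 6], [2, 5], [4]]

Insert each entry of the permutation into P by Schensted row insertion, recording in Q the position of each new cell.

Insert 4: appended to row 1. P = [[4]].
Insert 2: 2 bumps 4 from row 1; 4 starts row 2. P = [[2], [4]].
Insert 6: appended to row 1. P = [[2, 6], [4]].
Insert 1: 1 bumps 2 from row 1; 2 bumps 4 from row 2; 4 starts row 3. P = [[1, 6], [2], [4]].
Insert 3: 3 bumps 6 from row 1; 6 appends to row 2. P = [[1, 3], [2, 6], [4]].
Insert 5: appended to row 1. P = [[1, 3, 5], [2, 6], [4]].

So P = [[1, 3, 5], [2, 6], [4]], Q = [[1, 3, 6], [2, 5], [4]].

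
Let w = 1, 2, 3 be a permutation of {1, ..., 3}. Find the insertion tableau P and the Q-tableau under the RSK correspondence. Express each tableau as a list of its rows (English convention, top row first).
P = [[1, 2, 3]], Q = [[1, 2, 3]]

Insert each entry of the permutation into P by Schensted row insertion, recording in Q the position of each new cell.

Insert 1: appended to row 1. P = [[1]].
Insert 2: appended to row 1. P = [[1, 2]].
Insert 3: appended to row 1. P = [[1, 2, 3]].

So P = [[1, 2, 3]], Q = [[1, 2, 3]].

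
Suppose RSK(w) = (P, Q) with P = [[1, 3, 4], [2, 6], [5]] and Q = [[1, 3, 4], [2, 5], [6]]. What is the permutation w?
5 2 3 6 4 1

Reverse RSK: for i = n, n-1, ..., 1, locate i in Q, remove the corresponding corner cell from P, and reverse-bump its entry up through P; the value ejected from row 1 is w(i).

So w = 5 2 3 6 4 1.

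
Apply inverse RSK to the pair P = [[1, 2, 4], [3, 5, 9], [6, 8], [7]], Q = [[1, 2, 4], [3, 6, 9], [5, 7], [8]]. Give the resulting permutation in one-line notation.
7 8 3 9 1 6 5 2 4

Reverse the RSK construction: for i from n down to 1, find the cell of Q containing i, remove the entry at that cell from P, and reverse-bump it up through P; the value ejected from row 1 is w(i).

Step i=9: Q has 9 at row 2, column 3; remove 9 from row 2 of P and reverse-bump: 9 enters row 1 and ejects 4. So w(9) = 4. P is now [[1, 2, 9], [3, 5], [6, 8], [7]].
Step i=8: Q has 8 at row 4, column 1; remove 7 from row 4 of P and reverse-bump: 7 enters row 3 and ejects 6; 6 enters row 2 and ejects 5; 5 enters row 1 and ejects 2. So w(8) = 2. P is now [[1, 5, 9], [3, 6], [7, 8]].
Step i=7: Q has 7 at row 3, column 2; remove 8 from row 3 of P and reverse-bump: 8 enters row 2 and ejects 6; 6 enters row 1 and ejects 5. So w(7) = 5. P is now [[1, 6, 9], [3, 8], [7]].
Step i=6: Q has 6 at row 2, column 2; remove 8 from row 2 of P and reverse-bump: 8 enters row 1 and ejects 6. So w(6) = 6. P is now [[1, 8, 9], [3], [7]].
Step i=5: Q has 5 at row 3, column 1; remove 7 from row 3 of P and reverse-bump: 7 enters row 2 and ejects 3; 3 enters row 1 and ejects 1. So w(5) = 1. P is now [[3, 8, 9], [7]].
Step i=4: Q has 4 at row 1, column 3; remove that cell from P, ejecting 9. So w(4) = 9. P is now [[3, 8], [7]].
Step i=3: Q has 3 at row 2, column 1; remove 7 from row 2 of P and reverse-bump: 7 enters row 1 and ejects 3. So w(3) = 3. P is now [[7, 8]].
Step i=2: Q has 2 at row 1, column 2; remove that cell from P, ejecting 8. So w(2) = 8. P is now [[7]].
Step i=1: Q has 1 at row 1, column 1; remove that cell from P, ejecting 7. So w(1) = 7. P is now [].

So w = 7 8 3 9 1 6 5 2 4.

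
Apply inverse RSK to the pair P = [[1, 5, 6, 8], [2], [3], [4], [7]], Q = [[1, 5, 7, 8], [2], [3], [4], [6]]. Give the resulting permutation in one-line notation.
7 4 3 2 5 1 6 8

Reverse the RSK construction: for i from n down to 1, find the cell of Q containing i, remove the entry at that cell from P, and reverse-bump it up through P; the value ejected from row 1 is w(i).

Step i=8: Q has 8 at row 1, column 4; remove that cell from P, ejecting 8. So w(8) = 8. P is now [[1, 5, 6], [2], [3], [4], [7]].
Step i=7: Q has 7 at row 1, column 3; remove that cell from P, ejecting 6. So w(7) = 6. P is now [[1, 5], [2], [3], [4], [7]].
Step i=6: Q has 6 at row 5, column 1; remove 7 from row 5 of P and reverse-bump: 7 enters row 4 and ejects 4; 4 enters row 3 and ejects 3; 3 enters row 2 and ejects 2; 2 enters row 1 and ejects 1. So w(6) = 1. P is now [[2, 5], [3], [4], [7]].
Step i=5: Q has 5 at row 1, column 2; remove that cell from P, ejecting 5. So w(5) = 5. P is now [[2], [3], [4], [7]].
Step i=4: Q has 4 at row 4, column 1; remove 7 from row 4 of P and reverse-bump: 7 enters row 3 and ejects 4; 4 enters row 2 and ejects 3; 3 enters row 1 and ejects 2. So w(4) = 2. P is now [[3], [4], [7]].
Step i=3: Q has 3 at row 3, column 1; remove 7 from row 3 of P and reverse-bump: 7 enters row 2 and ejects 4; 4 enters row 1 and ejects 3. So w(3) = 3. P is now [[4], [7]].
Step i=2: Q has 2 at row 2, column 1; remove 7 from row 2 of P and reverse-bump: 7 enters row 1 and ejects 4. So w(2) = 4. P is now [[7]].
Step i=1: Q has 1 at row 1, column 1; remove that cell from P, ejecting 7. So w(1) = 7. P is now [].

So w = 7 4 3 2 5 1 6 8.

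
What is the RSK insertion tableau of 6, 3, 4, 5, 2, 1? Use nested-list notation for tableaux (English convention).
P = [[1, 4, 5], [2], [3], [6]]

Insert 6: appended to row 1. P = [[6]].
Insert 3: 3 bumps 6 from row 1; 6 starts row 2. P = [[3], [6]].
Insert 4: appended to row 1. P = [[3, 4], [6]].
Insert 5: appended to row 1. P = [[3, 4, 5], [6]].
Insert 2: 2 bumps 3 from row 1; 3 bumps 6 from row 2; 6 starts row 3. P = [[2, 4, 5], [3], [6]].
Insert 1: 1 bumps 2 from row 1; 2 bumps 3 from row 2; 3 bumps 6 from row 3; 6 starts row 4. P = [[1, 4, 5], [2], [3], [6]].

So P = [[1, 4, 5], [2], [3], [6]].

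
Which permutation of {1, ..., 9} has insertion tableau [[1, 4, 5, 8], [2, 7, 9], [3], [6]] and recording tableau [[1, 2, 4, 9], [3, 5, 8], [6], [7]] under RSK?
6 7 3 9 4 2 1 5 8

Reverse the RSK construction: for i from n down to 1, find the cell of Q containing i, remove the entry at that cell from P, and reverse-bump it up through P; the value ejected from row 1 is w(i).

Step i=9: Q has 9 at row 1, column 4; remove that cell from P, ejecting 8. So w(9) = 8. P is now [[1, 4, 5], [2, 7, 9], [3], [6]].
Step i=8: Q has 8 at row 2, column 3; remove 9 from row 2 of P and reverse-bump: 9 enters row 1 and ejects 5. So w(8) = 5. P is now [[1, 4, 9], [2, 7], [3], [6]].
Step i=7: Q has 7 at row 4, column 1; remove 6 from row 4 of P and reverse-bump: 6 enters row 3 and ejects 3; 3 enters row 2 and ejects 2; 2 enters row 1 and ejects 1. So w(7) = 1. P is now [[2, 4, 9], [3, 7], [6]].
Step i=6: Q has 6 at row 3, column 1; remove 6 from row 3 of P and reverse-bump: 6 enters row 2 and ejects 3; 3 enters row 1 and ejects 2. So w(6) = 2. P is now [[3, 4, 9], [6, 7]].
Step i=5: Q has 5 at row 2, column 2; remove 7 from row 2 of P and reverse-bump: 7 enters row 1 and ejects 4. So w(5) = 4. P is now [[3, 7, 9], [6]].
Step i=4: Q has 4 at row 1, column 3; remove that cell from P, ejecting 9. So w(4) = 9. P is now [[3, 7], [6]].
Step i=3: Q has 3 at row 2, column 1; remove 6 from row 2 of P and reverse-bump: 6 enters row 1 and ejects 3. So w(3) = 3. P is now [[6, 7]].
Step i=2: Q has 2 at row 1, column 2; remove that cell from P, ejecting 7. So w(2) = 7. P is now [[6]].
Step i=1: Q has 1 at row 1, column 1; remove that cell from P, ejecting 6. So w(1) = 6. P is now [].

So w = 6 7 3 9 4 2 1 5 8.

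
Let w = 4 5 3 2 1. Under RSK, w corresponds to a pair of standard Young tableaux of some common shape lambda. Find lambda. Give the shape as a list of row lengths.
RSK row insertion gives P = [[1, 5], [2], [3], [4]], which has shape [2, 1, 1, 1].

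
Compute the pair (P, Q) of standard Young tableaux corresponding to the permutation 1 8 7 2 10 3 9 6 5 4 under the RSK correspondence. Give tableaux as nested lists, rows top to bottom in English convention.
Insert each entry of the permutation into P by Schensted row insertion, recording in Q the position of each new cell.

Insert 1: appended to row 1. P = [[1]], Q = [[1]].
Insert 8: appended to row 1. P = [[1, 8]], Q = [[1, 2]].
Insert 7: 7 bumps 8 from row 1; 8 starts row 2. P = [[1, 7], [8]], Q = [[1, 2], [3]].
Insert 2: 2 bumps 7 from row 1; 7 bumps 8 from row 2; 8 starts row 3. P = [[1, 2], [7], [8]], Q = [[1, 2], [3], [4]].
Insert 10: appended to row 1. P = [[1, 2, 10], [7], [8]], Q = [[1, 2, 5], [3], [4]].
Insert 3: 3 bumps 10 from row 1; 10 appends to row 2. P = [[1, 2, 3], [7, 10], [8]], Q = [[1, 2, 5], [3, 6], [4]].
Insert 9: appended to row 1. P = [[1, 2, 3, 9], [7, 10], [8]], Q = [[1, 2, 5, 7], [3, 6], [4]].
Insert 6: 6 bumps 9 from row 1; 9 bumps 10 from row 2; 10 appends to row 3. P = [[1, 2, 3, 6], [7, 9], [8, 10]], Q = [[1, 2, 5, 7], [3, 6], [4, 8]].
Insert 5: 5 bumps 6 from row 1; 6 bumps 7 from row 2; 7 bumps 8 from row 3; 8 starts row 4. P = [[1, 2, 3, 5], [6, 9], [7, 10], [8]], Q = [[1, 2, 5, 7], [3, 6], [4, 8], [9]].
Insert 4: 4 bumps 5 from row 1; 5 bumps 6 from row 2; 6 bumps 7 from row 3; 7 bumps 8 from row 4; 8 starts row 5. P = [[1, 2, 3, 4], [5, 9], [6, 10], [7], [8]], Q = [[1, 2, 5, 7], [3, 6], [4, 8], [9], [10]].

So P = [[1, 2, 3, 4], [5, 9], [6, 10], [7], [8]], Q = [[1, 2, 5, 7], [3, 6], [4, 8], [9], [10]].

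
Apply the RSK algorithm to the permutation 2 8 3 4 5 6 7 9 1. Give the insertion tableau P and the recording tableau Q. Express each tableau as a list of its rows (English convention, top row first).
P = [[1, 3, 4, 5, 6, 7, 9], [2], [8]], Q = [[1, 2, 4, 5, 6, 7, 8], [3], [9]]

Insert each entry of the permutation into P by Schensted row insertion, recording in Q the position of each new cell.

Insert 2: appended to row 1. P = [[2]].
Insert 8: appended to row 1. P = [[2, 8]].
Insert 3: 3 bumps 8 from row 1; 8 starts row 2. P = [[2, 3], [8]].
Insert 4: appended to row 1. P = [[2, 3, 4], [8]].
Insert 5: appended to row 1. P = [[2, 3, 4, 5], [8]].
Insert 6: appended to row 1. P = [[2, 3, 4, 5, 6], [8]].
Insert 7: appended to row 1. P = [[2, 3, 4, 5, 6, 7], [8]].
Insert 9: appended to row 1. P = [[2, 3, 4, 5, 6, 7, 9], [8]].
Insert 1: 1 bumps 2 from row 1; 2 bumps 8 from row 2; 8 starts row 3. P = [[1, 3, 4, 5, 6, 7, 9], [2], [8]].

So P = [[1, 3, 4, 5, 6, 7, 9], [2], [8]], Q = [[1, 2, 4, 5, 6, 7, 8], [3], [9]].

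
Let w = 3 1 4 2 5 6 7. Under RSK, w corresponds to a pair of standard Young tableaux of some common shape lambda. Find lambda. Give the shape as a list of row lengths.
Row-insert each entry into an empty tableau.

After inserting 3: P = [[3]].
After inserting 1: P = [[1], [3]].
After inserting 4: P = [[1, 4], [3]].
After inserting 2: P = [[1, 2], [3, 4]].
After inserting 5: P = [[1, 2, 5], [3, 4]].
After inserting 6: P = [[1, 2, 5, 6], [3, 4]].
After inserting 7: P = [[1, 2, 5, 6, 7], [3, 4]].

The final insertion tableau P = [[1, 2, 5, 6, 7], [3, 4]] has shape [5, 2].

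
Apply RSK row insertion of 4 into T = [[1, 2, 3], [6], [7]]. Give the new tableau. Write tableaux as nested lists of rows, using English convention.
[[1, 2, 3, 4], [6], [7]]

4 is larger than every entry of row 1, so it is appended to row 1. The new tableau is [[1, 2, 3, 4], [6], [7]].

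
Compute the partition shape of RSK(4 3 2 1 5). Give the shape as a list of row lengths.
Row-insert each entry into an empty tableau.

After inserting 4: P = [[4]].
After inserting 3: P = [[3], [4]].
After inserting 2: P = [[2], [3], [4]].
After inserting 1: P = [[1], [2], [3], [4]].
After inserting 5: P = [[1, 5], [2], [3], [4]].

The final insertion tableau P = [[1, 5], [2], [3], [4]] has shape [2, 1, 1, 1].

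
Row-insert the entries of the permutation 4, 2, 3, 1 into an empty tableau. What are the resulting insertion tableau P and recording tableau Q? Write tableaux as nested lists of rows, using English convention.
Insert each entry of the permutation into P by Schensted row insertion, recording in Q the position of each new cell.

Insert 4: appended to row 1. P = [[4]].
Insert 2: 2 bumps 4 from row 1; 4 starts row 2. P = [[2], [4]].
Insert 3: appended to row 1. P = [[2, 3], [4]].
Insert 1: 1 bumps 2 from row 1; 2 bumps 4 from row 2; 4 starts row 3. P = [[1, 3], [2], [4]].

So P = [[1, 3], [2], [4]], Q = [[1, 3], [2], [4]].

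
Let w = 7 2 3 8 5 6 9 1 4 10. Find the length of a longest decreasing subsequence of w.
3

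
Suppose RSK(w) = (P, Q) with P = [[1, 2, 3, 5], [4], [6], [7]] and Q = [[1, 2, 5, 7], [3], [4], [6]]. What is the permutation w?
Reverse the RSK construction: for i from n down to 1, find the cell of Q containing i, remove the entry at that cell from P, and reverse-bump it up through P; the value ejected from row 1 is w(i).

Step i=7: Q has 7 at row 1, column 4; remove that cell from P, ejecting 5. So w(7) = 5. P is now [[1, 2, 3], [4], [6], [7]].
Step i=6: Q has 6 at row 4, column 1; remove 7 from row 4 of P and reverse-bump: 7 enters row 3 and ejects 6; 6 enters row 2 and ejects 4; 4 enters row 1 and ejects 3. So w(6) = 3. P is now [[1, 2, 4], [6], [7]].
Step i=5: Q has 5 at row 1, column 3; remove that cell from P, ejecting 4. So w(5) = 4. P is now [[1, 2], [6], [7]].
Step i=4: Q has 4 at row 3, column 1; remove 7 from row 3 of P and reverse-bump: 7 enters row 2 and ejects 6; 6 enters row 1 and ejects 2. So w(4) = 2. P is now [[1, 6], [7]].
Step i=3: Q has 3 at row 2, column 1; remove 7 from row 2 of P and reverse-bump: 7 enters row 1 and ejects 6. So w(3) = 6. P is now [[1, 7]].
Step i=2: Q has 2 at row 1, column 2; remove that cell from P, ejecting 7. So w(2) = 7. P is now [[1]].
Step i=1: Q has 1 at row 1, column 1; remove that cell from P, ejecting 1. So w(1) = 1. P is now [].

So w = 1 7 6 2 4 3 5.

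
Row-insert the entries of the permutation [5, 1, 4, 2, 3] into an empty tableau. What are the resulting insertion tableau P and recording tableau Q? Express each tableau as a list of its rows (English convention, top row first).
Insert each entry of the permutation into P by Schensted row insertion, recording in Q the position of each new cell.

Insert 5: appended to row 1. P = [[5]].
Insert 1: 1 bumps 5 from row 1; 5 starts row 2. P = [[1], [5]].
Insert 4: appended to row 1. P = [[1, 4], [5]].
Insert 2: 2 bumps 4 from row 1; 4 bumps 5 from row 2; 5 starts row 3. P = [[1, 2], [4], [5]].
Insert 3: appended to row 1. P = [[1, 2, 3], [4], [5]].

So P = [[1, 2, 3], [4], [5]], Q = [[1, 3, 5], [2], [4]].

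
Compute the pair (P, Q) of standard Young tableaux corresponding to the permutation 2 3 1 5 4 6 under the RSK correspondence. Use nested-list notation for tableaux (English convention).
Insert each entry of the permutation into P by Schensted row insertion, recording in Q the position of each new cell.

Insert 2: appended to row 1. P = [[2]].
Insert 3: appended to row 1. P = [[2, 3]].
Insert 1: 1 bumps 2 from row 1; 2 starts row 2. P = [[1, 3], [2]].
Insert 5: appended to row 1. P = [[1, 3, 5], [2]].
Insert 4: 4 bumps 5 from row 1; 5 appends to row 2. P = [[1, 3, 4], [2, 5]].
Insert 6: appended to row 1. P = [[1, 3, 4, 6], [2, 5]].

So P = [[1, 3, 4, 6], [2, 5]], Q = [[1, 2, 4, 6], [3, 5]].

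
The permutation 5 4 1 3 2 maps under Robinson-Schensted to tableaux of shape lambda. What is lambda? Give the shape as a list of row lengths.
[2, 1, 1, 1]

RSK row insertion gives P = [[1, 2], [3], [4], [5]], which has shape [2, 1, 1, 1].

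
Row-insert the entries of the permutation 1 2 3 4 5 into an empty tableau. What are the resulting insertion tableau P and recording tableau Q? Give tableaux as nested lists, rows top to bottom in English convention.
Insert each entry of the permutation into P by Schensted row insertion, recording in Q the position of each new cell.

Insert 1: appended to row 1. P = [[1]].
Insert 2: appended to row 1. P = [[1, 2]].
Insert 3: appended to row 1. P = [[1, 2, 3]].
Insert 4: appended to row 1. P = [[1, 2, 3, 4]].
Insert 5: appended to row 1. P = [[1, 2, 3, 4, 5]].

So P = [[1, 2, 3, 4, 5]], Q = [[1, 2, 3, 4, 5]].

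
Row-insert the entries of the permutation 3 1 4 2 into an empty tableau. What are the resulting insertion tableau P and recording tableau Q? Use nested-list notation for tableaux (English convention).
Insert each entry of the permutation into P by Schensted row insertion, recording in Q the position of each new cell.

Insert 3: appended to row 1. P = [[3]].
Insert 1: 1 bumps 3 from row 1; 3 starts row 2. P = [[1], [3]].
Insert 4: appended to row 1. P = [[1, 4], [3]].
Insert 2: 2 bumps 4 from row 1; 4 appends to row 2. P = [[1, 2], [3, 4]].

So P = [[1, 2], [3, 4]], Q = [[1, 3], [2, 4]].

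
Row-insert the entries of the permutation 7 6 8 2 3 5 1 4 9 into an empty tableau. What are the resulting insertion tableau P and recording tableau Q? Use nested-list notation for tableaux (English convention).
P = [[1, 3, 4, 9], [2, 5], [6, 8], [7]], Q = [[1, 3, 6, 9], [2, 5], [4, 8], [7]]

Insert each entry of the permutation into P by Schensted row insertion, recording in Q the position of each new cell.

Insert 7: appended to row 1. P = [[7]].
Insert 6: 6 bumps 7 from row 1; 7 starts row 2. P = [[6], [7]].
Insert 8: appended to row 1. P = [[6, 8], [7]].
Insert 2: 2 bumps 6 from row 1; 6 bumps 7 from row 2; 7 starts row 3. P = [[2, 8], [6], [7]].
Insert 3: 3 bumps 8 from row 1; 8 appends to row 2. P = [[2, 3], [6, 8], [7]].
Insert 5: appended to row 1. P = [[2, 3, 5], [6, 8], [7]].
Insert 1: 1 bumps 2 from row 1; 2 bumps 6 from row 2; 6 bumps 7 from row 3; 7 starts row 4. P = [[1, 3, 5], [2, 8], [6], [7]].
Insert 4: 4 bumps 5 from row 1; 5 bumps 8 from row 2; 8 appends to row 3. P = [[1, 3, 4], [2, 5], [6, 8], [7]].
Insert 9: appended to row 1. P = [[1, 3, 4, 9], [2, 5], [6, 8], [7]].

So P = [[1, 3, 4, 9], [2, 5], [6, 8], [7]], Q = [[1, 3, 6, 9], [2, 5], [4, 8], [7]].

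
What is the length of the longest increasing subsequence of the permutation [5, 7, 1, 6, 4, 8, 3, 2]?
3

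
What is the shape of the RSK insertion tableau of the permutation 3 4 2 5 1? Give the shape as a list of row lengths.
RSK row insertion gives P = [[1, 4, 5], [2], [3]], which has shape [3, 1, 1].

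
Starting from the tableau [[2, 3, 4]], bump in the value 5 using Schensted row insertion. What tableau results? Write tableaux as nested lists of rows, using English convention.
[[2, 3, 4, 5]]

5 is larger than every entry of row 1, so it is appended to row 1. The new tableau is [[2, 3, 4, 5]].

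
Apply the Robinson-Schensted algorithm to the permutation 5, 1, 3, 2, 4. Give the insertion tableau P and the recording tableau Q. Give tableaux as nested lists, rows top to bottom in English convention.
P = [[1, 2, 4], [3], [5]], Q = [[1, 3, 5], [2], [4]]

Insert each entry of the permutation into P by Schensted row insertion, recording in Q the position of each new cell.

After inserting 5: P = [[5]].
After inserting 1: P = [[1], [5]].
After inserting 3: P = [[1, 3], [5]].
After inserting 2: P = [[1, 2], [3], [5]].
After inserting 4: P = [[1, 2, 4], [3], [5]].

So P = [[1, 2, 4], [3], [5]], Q = [[1, 3, 5], [2], [4]].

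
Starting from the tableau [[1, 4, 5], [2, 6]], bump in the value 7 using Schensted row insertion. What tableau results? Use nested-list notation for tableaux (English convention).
[[1, 4, 5, 7], [2, 6]]

7 is larger than every entry of row 1, so it is appended to row 1. The new tableau is [[1, 4, 5, 7], [2, 6]].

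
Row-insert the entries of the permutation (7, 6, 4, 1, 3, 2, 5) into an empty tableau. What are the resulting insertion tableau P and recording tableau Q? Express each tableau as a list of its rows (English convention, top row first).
P = [[1, 2, 5], [3], [4], [6], [7]], Q = [[1, 5, 7], [2], [3], [4], [6]]

Insert each entry of the permutation into P by Schensted row insertion, recording in Q the position of each new cell.

Insert 7: appended to row 1. P = [[7]], Q = [[1]].
Insert 6: 6 bumps 7 from row 1; 7 starts row 2. P = [[6], [7]], Q = [[1], [2]].
Insert 4: 4 bumps 6 from row 1; 6 bumps 7 from row 2; 7 starts row 3. P = [[4], [6], [7]], Q = [[1], [2], [3]].
Insert 1: 1 bumps 4 from row 1; 4 bumps 6 from row 2; 6 bumps 7 from row 3; 7 starts row 4. P = [[1], [4], [6], [7]], Q = [[1], [2], [3], [4]].
Insert 3: appended to row 1. P = [[1, 3], [4], [6], [7]], Q = [[1, 5], [2], [3], [4]].
Insert 2: 2 bumps 3 from row 1; 3 bumps 4 from row 2; 4 bumps 6 from row 3; 6 bumps 7 from row 4; 7 starts row 5. P = [[1, 2], [3], [4], [6], [7]], Q = [[1, 5], [2], [3], [4], [6]].
Insert 5: appended to row 1. P = [[1, 2, 5], [3], [4], [6], [7]], Q = [[1, 5, 7], [2], [3], [4], [6]].

So P = [[1, 2, 5], [3], [4], [6], [7]], Q = [[1, 5, 7], [2], [3], [4], [6]].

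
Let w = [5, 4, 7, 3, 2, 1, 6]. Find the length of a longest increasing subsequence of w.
2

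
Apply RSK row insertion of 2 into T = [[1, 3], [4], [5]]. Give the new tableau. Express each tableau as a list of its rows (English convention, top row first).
In row 1, 2 replaces 3 (the leftmost entry greater than 2); 3 is bumped to row 2. In row 2, 3 replaces 4 (the leftmost entry greater than 3); 4 is bumped to row 3. In row 3, 4 replaces 5 (the leftmost entry greater than 4); 5 is bumped to row 4. 5 starts a new row 4. The new tableau is [[1, 2], [3], [4], [5]].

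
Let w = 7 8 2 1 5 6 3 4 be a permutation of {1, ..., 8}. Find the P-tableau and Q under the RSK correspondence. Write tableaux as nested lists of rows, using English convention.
Insert each entry of the permutation into P by Schensted row insertion, recording in Q the position of each new cell.

Insert 7: appended to row 1. P = [[7]], Q = [[1]].
Insert 8: appended to row 1. P = [[7, 8]], Q = [[1, 2]].
Insert 2: 2 bumps 7 from row 1; 7 starts row 2. P = [[2, 8], [7]], Q = [[1, 2], [3]].
Insert 1: 1 bumps 2 from row 1; 2 bumps 7 from row 2; 7 starts row 3. P = [[1, 8], [2], [7]], Q = [[1, 2], [3], [4]].
Insert 5: 5 bumps 8 from row 1; 8 appends to row 2. P = [[1, 5], [2, 8], [7]], Q = [[1, 2], [3, 5], [4]].
Insert 6: appended to row 1. P = [[1, 5, 6], [2, 8], [7]], Q = [[1, 2, 6], [3, 5], [4]].
Insert 3: 3 bumps 5 from row 1; 5 bumps 8 from row 2; 8 appends to row 3. P = [[1, 3, 6], [2, 5], [7, 8]], Q = [[1, 2, 6], [3, 5], [4, 7]].
Insert 4: 4 bumps 6 from row 1; 6 appends to row 2. P = [[1, 3, 4], [2, 5, 6], [7, 8]], Q = [[1, 2, 6], [3, 5, 8], [4, 7]].

So P = [[1, 3, 4], [2, 5, 6], [7, 8]], Q = [[1, 2, 6], [3, 5, 8], [4, 7]].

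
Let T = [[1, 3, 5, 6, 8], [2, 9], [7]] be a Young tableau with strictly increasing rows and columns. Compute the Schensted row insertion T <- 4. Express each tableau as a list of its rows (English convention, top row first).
[[1, 3, 4, 6, 8], [2, 5], [7, 9]]

In row 1, 4 replaces 5 (the leftmost entry greater than 4); 5 is bumped to row 2. In row 2, 5 replaces 9 (the leftmost entry greater than 5); 9 is bumped to row 3. 9 is appended to row 3. The new tableau is [[1, 3, 4, 6, 8], [2, 5], [7, 9]].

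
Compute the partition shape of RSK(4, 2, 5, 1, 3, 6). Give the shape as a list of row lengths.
[3, 2, 1]

Row-insert each entry into an empty tableau.

After inserting 4: P = [[4]].
After inserting 2: P = [[2], [4]].
After inserting 5: P = [[2, 5], [4]].
After inserting 1: P = [[1, 5], [2], [4]].
After inserting 3: P = [[1, 3], [2, 5], [4]].
After inserting 6: P = [[1, 3, 6], [2, 5], [4]].

The final insertion tableau P = [[1, 3, 6], [2, 5], [4]] has shape [3, 2, 1].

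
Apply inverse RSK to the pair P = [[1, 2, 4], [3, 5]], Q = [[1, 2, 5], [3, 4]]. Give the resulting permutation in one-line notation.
3 5 1 2 4

Reverse RSK: for i = n, n-1, ..., 1, locate i in Q, remove the corresponding corner cell from P, and reverse-bump its entry up through P; the value ejected from row 1 is w(i).

So w = 3 5 1 2 4.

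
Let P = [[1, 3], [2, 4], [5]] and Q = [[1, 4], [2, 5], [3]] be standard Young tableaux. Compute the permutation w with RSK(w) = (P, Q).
5 2 1 4 3

Reverse the RSK construction: for i from n down to 1, find the cell of Q containing i, remove the entry at that cell from P, and reverse-bump it up through P; the value ejected from row 1 is w(i).

Step i=5: Q has 5 at row 2, column 2; remove 4 from row 2 of P and reverse-bump: 4 enters row 1 and ejects 3. So w(5) = 3. P is now [[1, 4], [2], [5]].
Step i=4: Q has 4 at row 1, column 2; remove that cell from P, ejecting 4. So w(4) = 4. P is now [[1], [2], [5]].
Step i=3: Q has 3 at row 3, column 1; remove 5 from row 3 of P and reverse-bump: 5 enters row 2 and ejects 2; 2 enters row 1 and ejects 1. So w(3) = 1. P is now [[2], [5]].
Step i=2: Q has 2 at row 2, column 1; remove 5 from row 2 of P and reverse-bump: 5 enters row 1 and ejects 2. So w(2) = 2. P is now [[5]].
Step i=1: Q has 1 at row 1, column 1; remove that cell from P, ejecting 5. So w(1) = 5. P is now [].

So w = 5 2 1 4 3.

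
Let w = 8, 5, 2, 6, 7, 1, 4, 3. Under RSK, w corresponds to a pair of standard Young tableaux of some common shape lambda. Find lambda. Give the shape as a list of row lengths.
[3, 2, 2, 1]

Row-insert each entry into an empty tableau.

After inserting 8: P = [[8]].
After inserting 5: P = [[5], [8]].
After inserting 2: P = [[2], [5], [8]].
After inserting 6: P = [[2, 6], [5], [8]].
After inserting 7: P = [[2, 6, 7], [5], [8]].
After inserting 1: P = [[1, 6, 7], [2], [5], [8]].
After inserting 4: P = [[1, 4, 7], [2, 6], [5], [8]].
After inserting 3: P = [[1, 3, 7], [2, 4], [5, 6], [8]].

The final insertion tableau P = [[1, 3, 7], [2, 4], [5, 6], [8]] has shape [3, 2, 2, 1].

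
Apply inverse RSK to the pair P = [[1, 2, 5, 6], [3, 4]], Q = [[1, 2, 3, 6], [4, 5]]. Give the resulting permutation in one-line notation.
3 4 5 1 2 6

Reverse RSK: for i = n, n-1, ..., 1, locate i in Q, remove the corresponding corner cell from P, and reverse-bump its entry up through P; the value ejected from row 1 is w(i).

So w = 3 4 5 1 2 6.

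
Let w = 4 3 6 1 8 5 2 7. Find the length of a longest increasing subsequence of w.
3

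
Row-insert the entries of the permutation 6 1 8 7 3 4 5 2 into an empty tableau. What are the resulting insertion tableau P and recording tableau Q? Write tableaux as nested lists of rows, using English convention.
Insert each entry of the permutation into P by Schensted row insertion, recording in Q the position of each new cell.

Insert 6: appended to row 1. P = [[6]].
Insert 1: 1 bumps 6 from row 1; 6 starts row 2. P = [[1], [6]].
Insert 8: appended to row 1. P = [[1, 8], [6]].
Insert 7: 7 bumps 8 from row 1; 8 appends to row 2. P = [[1, 7], [6, 8]].
Insert 3: 3 bumps 7 from row 1; 7 bumps 8 from row 2; 8 starts row 3. P = [[1, 3], [6, 7], [8]].
Insert 4: appended to row 1. P = [[1, 3, 4], [6, 7], [8]].
Insert 5: appended to row 1. P = [[1, 3, 4, 5], [6, 7], [8]].
Insert 2: 2 bumps 3 from row 1; 3 bumps 6 from row 2; 6 bumps 8 from row 3; 8 starts row 4. P = [[1, 2, 4, 5], [3, 7], [6], [8]].

So P = [[1, 2, 4, 5], [3, 7], [6], [8]], Q = [[1, 3, 6, 7], [2, 4], [5], [8]].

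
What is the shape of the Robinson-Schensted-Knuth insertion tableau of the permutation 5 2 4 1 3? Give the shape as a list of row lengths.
[2, 2, 1]

Row-insert each entry into an empty tableau.

After inserting 5: P = [[5]].
After inserting 2: P = [[2], [5]].
After inserting 4: P = [[2, 4], [5]].
After inserting 1: P = [[1, 4], [2], [5]].
After inserting 3: P = [[1, 3], [2, 4], [5]].

The final insertion tableau P = [[1, 3], [2, 4], [5]] has shape [2, 2, 1].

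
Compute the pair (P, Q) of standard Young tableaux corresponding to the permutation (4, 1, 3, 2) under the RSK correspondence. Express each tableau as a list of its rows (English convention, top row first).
Insert each entry of the permutation into P by Schensted row insertion, recording in Q the position of each new cell.

After inserting 4: P = [[4]].
After inserting 1: P = [[1], [4]].
After inserting 3: P = [[1, 3], [4]].
After inserting 2: P = [[1, 2], [3], [4]].

So P = [[1, 2], [3], [4]], Q = [[1, 3], [2], [4]].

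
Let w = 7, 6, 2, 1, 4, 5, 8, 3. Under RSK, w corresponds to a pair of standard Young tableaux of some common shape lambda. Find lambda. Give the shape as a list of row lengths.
Row-insert each entry into an empty tableau.

After inserting 7: P = [[7]].
After inserting 6: P = [[6], [7]].
After inserting 2: P = [[2], [6], [7]].
After inserting 1: P = [[1], [2], [6], [7]].
After inserting 4: P = [[1, 4], [2], [6], [7]].
After inserting 5: P = [[1, 4, 5], [2], [6], [7]].
After inserting 8: P = [[1, 4, 5, 8], [2], [6], [7]].
After inserting 3: P = [[1, 3, 5, 8], [2, 4], [6], [7]].

The final insertion tableau P = [[1, 3, 5, 8], [2, 4], [6], [7]] has shape [4, 2, 1, 1].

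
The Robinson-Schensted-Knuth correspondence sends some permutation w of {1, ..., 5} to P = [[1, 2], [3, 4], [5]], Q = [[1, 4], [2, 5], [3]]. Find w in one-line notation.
Reverse RSK: for i = n, n-1, ..., 1, locate i in Q, remove the corresponding corner cell from P, and reverse-bump its entry up through P; the value ejected from row 1 is w(i).

So w = 5 3 1 4 2.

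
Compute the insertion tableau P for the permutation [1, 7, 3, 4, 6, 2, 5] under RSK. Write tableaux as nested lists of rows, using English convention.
After inserting 1: P = [[1]].
After inserting 7: P = [[1, 7]].
After inserting 3: P = [[1, 3], [7]].
After inserting 4: P = [[1, 3, 4], [7]].
After inserting 6: P = [[1, 3, 4, 6], [7]].
After inserting 2: P = [[1, 2, 4, 6], [3], [7]].
After inserting 5: P = [[1, 2, 4, 5], [3, 6], [7]].

So P = [[1, 2, 4, 5], [3, 6], [7]].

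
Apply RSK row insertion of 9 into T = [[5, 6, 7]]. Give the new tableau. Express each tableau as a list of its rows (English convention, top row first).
9 is larger than every entry of row 1, so it is appended to row 1. The new tableau is [[5, 6, 7, 9]].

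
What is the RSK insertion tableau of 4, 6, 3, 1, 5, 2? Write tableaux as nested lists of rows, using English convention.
P = [[1, 2], [3, 5], [4, 6]]

Insert 4: appended to row 1. P = [[4]].
Insert 6: appended to row 1. P = [[4, 6]].
Insert 3: 3 bumps 4 from row 1; 4 starts row 2. P = [[3, 6], [4]].
Insert 1: 1 bumps 3 from row 1; 3 bumps 4 from row 2; 4 starts row 3. P = [[1, 6], [3], [4]].
Insert 5: 5 bumps 6 from row 1; 6 appends to row 2. P = [[1, 5], [3, 6], [4]].
Insert 2: 2 bumps 5 from row 1; 5 bumps 6 from row 2; 6 appends to row 3. P = [[1, 2], [3, 5], [4, 6]].

So P = [[1, 2], [3, 5], [4, 6]].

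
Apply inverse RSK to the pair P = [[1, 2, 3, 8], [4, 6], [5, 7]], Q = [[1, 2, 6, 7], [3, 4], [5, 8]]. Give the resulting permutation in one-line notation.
Reverse the RSK construction: for i from n down to 1, find the cell of Q containing i, remove the entry at that cell from P, and reverse-bump it up through P; the value ejected from row 1 is w(i).

Step i=8: Q has 8 at row 3, column 2; remove 7 from row 3 of P and reverse-bump: 7 enters row 2 and ejects 6; 6 enters row 1 and ejects 3. So w(8) = 3. P is now [[1, 2, 6, 8], [4, 7], [5]].
Step i=7: Q has 7 at row 1, column 4; remove that cell from P, ejecting 8. So w(7) = 8. P is now [[1, 2, 6], [4, 7], [5]].
Step i=6: Q has 6 at row 1, column 3; remove that cell from P, ejecting 6. So w(6) = 6. P is now [[1, 2], [4, 7], [5]].
Step i=5: Q has 5 at row 3, column 1; remove 5 from row 3 of P and reverse-bump: 5 enters row 2 and ejects 4; 4 enters row 1 and ejects 2. So w(5) = 2. P is now [[1, 4], [5, 7]].
Step i=4: Q has 4 at row 2, column 2; remove 7 from row 2 of P and reverse-bump: 7 enters row 1 and ejects 4. So w(4) = 4. P is now [[1, 7], [5]].
Step i=3: Q has 3 at row 2, column 1; remove 5 from row 2 of P and reverse-bump: 5 enters row 1 and ejects 1. So w(3) = 1. P is now [[5, 7]].
Step i=2: Q has 2 at row 1, column 2; remove that cell from P, ejecting 7. So w(2) = 7. P is now [[5]].
Step i=1: Q has 1 at row 1, column 1; remove that cell from P, ejecting 5. So w(1) = 5. P is now [].

So w = 5 7 1 4 2 6 8 3.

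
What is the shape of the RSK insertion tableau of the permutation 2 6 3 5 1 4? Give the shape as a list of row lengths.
RSK row insertion gives P = [[1, 3, 4], [2, 5], [6]], which has shape [3, 2, 1].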